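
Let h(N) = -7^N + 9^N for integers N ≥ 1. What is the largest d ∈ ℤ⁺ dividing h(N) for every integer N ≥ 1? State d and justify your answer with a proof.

Computing the first values: h(1) = 2 and h(2) = 32; gcd(2, 32) = 2, so d ≤ 2.
We prove 2 | -7^N + 9^N for all N ≥ 1 by induction on N.
Base case (N = 1): h(1) = 2 = 2·(1), so 2 | h(1).
Suppose the result is true for N = k, i.e. 2 | h(k). Then
9^{k+1} − 7^{k+1} = 9·9^k − 7·7^k = 9·(9^k − 7^k) + (2)·7^k. The first term is divisible by 2 by the inductive hypothesis, and the second term (2)·7^k is divisible by 2 since 2 | 2. Hence 2 | h(k+1).
Hence, by induction on N, the claim holds for every N ≥ 1.
Therefore the largest such d is 2.

d = 2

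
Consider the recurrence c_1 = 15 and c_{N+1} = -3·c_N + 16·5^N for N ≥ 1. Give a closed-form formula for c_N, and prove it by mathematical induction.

c_N = 5(-3)^(N - 1) + 2·5^N

Computing the first terms: c_1 = 15, c_2 = 35, c_3 = 295. This suggests c_N = 5(-3)^(N - 1) + 2·5^N.
Base case (N = 1): the formula gives 15 = 15 = c_1.
Suppose the result is true for N = p, so c_p = 5(-3)^(p - 1) + 2·5^p.
Then c_{p+1} = -3·c_p + 16·5^p = -3·(5(-3)^(p - 1) + 2·5^p) + 16·5^p = 5(-3)^p + 2·5^(p + 1) = 5(-3)^((p+1) - 1) + 2·5^(p+1),
which is the claimed formula at N = p+1.
By the principle of mathematical induction, the result holds for all N ≥ 1.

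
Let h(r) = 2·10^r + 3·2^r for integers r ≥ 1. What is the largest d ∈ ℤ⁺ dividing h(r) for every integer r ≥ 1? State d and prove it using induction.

Computing the first values: h(1) = 26 and h(2) = 212; gcd(26, 212) = 2, so d ≤ 2.
We prove 2 | 2·10^r + 3·2^r for all r ≥ 1 by induction on r.
For the base case r = 1: h(1) = 26 = 2·(13), so 2 | h(1).
Inductive step: suppose the statement holds for some k ≥ 1, i.e. 2 | h(k). Then
h(k+1) − 10·h(k) = (2·10^(k+1) + 3·2^(k+1)) − 10·(2·10^k + 3·2^k) = (3)·2^k·(2 − 10) = (-24)·2^k. Since 2 | h(k) by the inductive hypothesis, 2 | 10·h(k); and 2 | -24 since -24 = 2·-12. Therefore 2 | h(k+1).
Hence, by induction on r, the claim holds for every r ≥ 1.
Therefore the largest such d is 2.

d = 2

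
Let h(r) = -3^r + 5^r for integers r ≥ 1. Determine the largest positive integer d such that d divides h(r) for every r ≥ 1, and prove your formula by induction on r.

Computing the first values: h(1) = 2 and h(2) = 16; gcd(2, 16) = 2, so d ≤ 2.
We prove 2 | -3^r + 5^r for all r ≥ 1 by induction on r.
Base case (r = 1): h(1) = 2 = 2·(1), so 2 | h(1).
Suppose the result is true for r = j, i.e. 2 | h(j). Then
5^{j+1} − 3^{j+1} = 5·5^j − 3·3^j = 5·(5^j − 3^j) + (2)·3^j. The first term is divisible by 2 by the inductive hypothesis, and the second term (2)·3^j is divisible by 2 since 2 | 2. Hence 2 | h(j+1).
By the principle of mathematical induction, the result holds for all r ≥ 1.
Therefore the largest such d is 2.

d = 2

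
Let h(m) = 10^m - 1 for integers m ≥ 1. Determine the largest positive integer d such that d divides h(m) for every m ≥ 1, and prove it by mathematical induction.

d = 9

Computing the first values: h(1) = 9 and h(2) = 99; gcd(9, 99) = 9, so d ≤ 9.
We prove 9 | 10^m - 1 for all m ≥ 1 by induction on m.
When m = 1: h(1) = 9 = 9·(1), so 9 | h(1).
Inductive step: suppose the statement holds for some r ≥ 1, i.e. 9 | h(r). Then
10^{r+1} − 1^{r+1} = 10·10^r − 1·1^r = 10·(10^r − 1^r) + (9)·1^r. The first term is divisible by 9 by the inductive hypothesis, and the second term (9)·1^r is divisible by 9 since 9 | 9. Hence 9 | h(r+1).
By the principle of mathematical induction, the result holds for all m ≥ 1.
Therefore the largest such d is 9.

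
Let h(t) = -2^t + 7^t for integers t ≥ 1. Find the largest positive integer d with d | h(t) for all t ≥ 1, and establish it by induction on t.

d = 5

Computing the first values: h(1) = 5 and h(2) = 45; gcd(5, 45) = 5, so d ≤ 5.
We prove 5 | -2^t + 7^t for all t ≥ 1 by induction on t.
For the base case t = 1: h(1) = 5 = 5·(1), so 5 | h(1).
Inductive step: assume the claim holds for t = m, i.e. 5 | h(m). Then
7^{m+1} − 2^{m+1} = 7·7^m − 2·2^m = 7·(7^m − 2^m) + (5)·2^m. The first term is divisible by 5 by the inductive hypothesis, and the second term (5)·2^m is divisible by 5 since 5 | 5. Hence 5 | h(m+1).
By induction, the statement is established for all t ≥ 1.
Therefore the largest such d is 5.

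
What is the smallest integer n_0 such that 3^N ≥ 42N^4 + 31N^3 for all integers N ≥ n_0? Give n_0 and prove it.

n_0 = 13

At N = 12: 531441 < 924480, so the inequality fails and n_0 ≥ 13. We prove 3^N ≥ 42N^4 + 31N^3 for all N ≥ 13.
For the base case N = 13: 3^N = 1594323 and 42N^4 + 31N^3 = 1267669, so 1594323 ≥ 1267669.
For the inductive step, assume it holds for an arbitrary m ≥ 13, so 3^m ≥ 42m^4 + 31m^3.
Then 3^(m + 1) = 3·(3^m) ≥ 3·(42m^4 + 31m^3).
Also, for m ≥ 13 we have 3·(42m^4 + 31m^3) ≥ 42(m+1)^4 + 31(m+1)^3, since 3·(42m^4 + 31m^3) − (42(m+1)^4 + 31(m+1)^3) = 84m^4 - 106m^3 - 345m^2 - 261m - 73, which is nonnegative for all m ≥ 13.
Combining, 3^(m + 1) ≥ 42(m+1)^4 + 31(m+1)^3.
By the principle of mathematical induction, the result holds for all N ≥ 13.
Hence the smallest such n_0 is 13.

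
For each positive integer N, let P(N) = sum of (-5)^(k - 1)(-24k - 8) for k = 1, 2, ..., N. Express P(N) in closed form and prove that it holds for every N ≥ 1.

We claim P(N) = 2(-5)^N(2N + 1) - 2 for all N ≥ 1.
Base case (N = 1): P(1) = -32, and the closed form gives -32. They agree.
For the inductive step, assume it holds for an arbitrary k ≥ 1, so P(k) = 2(-5)^k(2k + 1) - 2.
Then P(k+1) = P(k) + ((-5)^k(-24k - 32)) = (2(-5)^k(2k + 1) - 2) + ((-5)^k(-24k - 32)).
Simplifying, P(k+1) = -20(-5)^k·k - 30(-5)^k - 2 = 2(-5)^(k+1)(2(k+1) + 1) - 2,
which is the closed form with N = k+1.
This completes the induction.

P(N) = 2(-5)^N(2N + 1) - 2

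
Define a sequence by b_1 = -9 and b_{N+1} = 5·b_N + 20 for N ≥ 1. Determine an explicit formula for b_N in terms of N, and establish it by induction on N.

Computing the first terms: b_1 = -9, b_2 = -25, b_3 = -105. This suggests b_N = -4·5^(N - 1) - 5.
Base case (N = 1): the formula gives -9 = -9 = b_1.
Suppose the result is true for N = m, so b_m = -4·5^(m - 1) - 5.
Then b_{m+1} = 5·b_m + 20 = 5·(-4·5^(m - 1) - 5) + 20 = -4·5^m - 5 = -4·5^((m+1) - 1) - 5,
which is the claimed formula at N = m+1.
This completes the induction.

b_N = -4·5^(N - 1) - 5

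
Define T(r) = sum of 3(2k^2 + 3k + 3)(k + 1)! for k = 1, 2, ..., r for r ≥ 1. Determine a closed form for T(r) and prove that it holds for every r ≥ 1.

We claim T(r) = (6r + 3)(r + 2)! - 6 for all r ≥ 1.
Base step (r = 1): T(1) = 48, and the closed form gives 48. They agree.
For the inductive step, assume it holds for an arbitrary k ≥ 1, so T(k) = (6k + 3)(k + 2)! - 6.
Then T(k+1) = T(k) + (3(2k^2 + 7k + 8)(k + 2)!) = ((6k + 3)(k + 2)! - 6) + (3(2k^2 + 7k + 8)(k + 2)!).
Simplifying, T(k+1) = (6(k+1) + 3)((k+1) + 2)! - 6,
which is the closed form with r = k+1.
By induction, the statement is established for all r ≥ 1.

T(r) = (6r + 3)(r + 2)! - 6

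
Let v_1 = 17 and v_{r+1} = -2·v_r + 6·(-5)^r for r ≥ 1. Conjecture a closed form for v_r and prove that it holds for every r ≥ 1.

v_r = 7(-2)^(r - 1) - 2(-5)^r

Computing the first terms: v_1 = 17, v_2 = -64, v_3 = 278. This suggests v_r = 7(-2)^(r - 1) - 2(-5)^r.
For the base case r = 1: the formula gives 17 = 17 = v_1.
For the inductive step, assume it holds for an arbitrary i ≥ 1, so v_i = 7(-2)^(i - 1) - 2(-5)^i.
Then v_{i+1} = -2·v_i + 6·(-5)^i = -2·(7(-2)^(i - 1) - 2(-5)^i) + 6·(-5)^i = 7(-2)^i - 2(-5)^(i + 1) = 7(-2)^((i+1) - 1) - 2(-5)^(i+1),
which is the claimed formula at r = i+1.
By induction, the statement is established for all r ≥ 1.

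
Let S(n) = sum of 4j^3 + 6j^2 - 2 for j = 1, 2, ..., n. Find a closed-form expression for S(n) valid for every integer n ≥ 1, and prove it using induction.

We claim S(n) = n(n^3 + 4n^2 + 4n - 1) for all n ≥ 1.
When n = 1: S(1) = 8, and the closed form gives 8. They agree.
Suppose the result is true for n = j, so S(j) = j(j^3 + 4j^2 + 4j - 1).
Then S(j+1) = S(j) + (4j^3 + 18j^2 + 24j + 8) = (j(j^3 + 4j^2 + 4j - 1)) + (4j^3 + 18j^2 + 24j + 8).
Simplifying, S(j+1) = (j + 1)(j^3 + 7j^2 + 15j + 8) = (j+1)((j+1)^3 + 4(j+1)^2 + 4(j+1) - 1),
which is the closed form with n = j+1.
By the principle of mathematical induction, the result holds for all n ≥ 1.

S(n) = n(n^3 + 4n^2 + 4n - 1)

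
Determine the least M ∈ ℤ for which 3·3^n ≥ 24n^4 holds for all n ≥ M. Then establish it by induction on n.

At n = 10: 177147 < 240000, so the inequality fails and M ≥ 11. We prove 3·3^n ≥ 24n^4 for all n ≥ 11.
When n = 11: 3·3^n = 531441 and 24n^4 = 351384, so 531441 ≥ 351384.
For the inductive step, assume it holds for an arbitrary j ≥ 11, so 3·3^j ≥ 24j^4.
Then 3·3^(j + 1) = 3·(3·3^j) ≥ 3·(24j^4).
Also, for j ≥ 11 we have 3·(24j^4) ≥ 24(j+1)^4, since 3 ≥ (1 + 1/j)^4 for all j ≥ 11.
Combining, 3·3^(j + 1) ≥ 24(j+1)^4.
Hence, by induction on n, the claim holds for every n ≥ 11.
Hence the smallest such M is 11.

M = 11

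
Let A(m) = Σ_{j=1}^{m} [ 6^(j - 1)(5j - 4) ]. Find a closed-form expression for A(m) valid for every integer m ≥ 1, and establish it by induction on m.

We claim A(m) = 6^m(m - 1) + 1 for all m ≥ 1.
Base step (m = 1): A(1) = 1, and the closed form gives 1. They agree.
Inductive step: assume the claim holds for m = j, so A(j) = 6^j(j - 1) + 1.
Then A(j+1) = A(j) + (6^j(5j + 1)) = (6^j(j - 1) + 1) + (6^j(5j + 1)).
Simplifying, A(j+1) = 6^(j + 1)j + 1 = 6^(j+1)((j+1) - 1) + 1,
which is the closed form with m = j+1.
This completes the induction.

A(m) = 6^m(m - 1) + 1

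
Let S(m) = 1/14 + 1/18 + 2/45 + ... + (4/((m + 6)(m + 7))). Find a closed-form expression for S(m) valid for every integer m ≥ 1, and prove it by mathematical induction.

S(m) = 4m/(7(m + 7))

We claim S(m) = 4m/(7(m + 7)) for all m ≥ 1.
When m = 1: S(1) = 1/14, and the closed form gives 1/14. They agree.
Inductive step: suppose the statement holds for some p ≥ 1, so S(p) = 4p/(7(p + 7)).
Then S(p+1) = S(p) + (4/((p + 7)(p + 8))) = (4p/(7(p + 7))) + (4/((p + 7)(p + 8))).
Simplifying, S(p+1) = 4(p + 1)/(7(p + 8)) = 4(p+1)/(7((p+1) + 7)),
which is the closed form with m = p+1.
This completes the induction.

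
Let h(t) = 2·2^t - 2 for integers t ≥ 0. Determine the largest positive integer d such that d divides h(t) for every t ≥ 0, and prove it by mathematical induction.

Computing the first values: h(0) = 0 and h(1) = 2; gcd(0, 2) = 2, so d ≤ 2.
We prove 2 | 2·2^t - 2 for all t ≥ 0 by induction on t.
When t = 0: h(0) = 0 = 2·(0), so 2 | h(0).
Inductive step: assume the claim holds for t = i, i.e. 2 | h(i). Then
h(i+1) = 2·2^(i+1) - 2 = 2·(2·2^i - 2) + 2 = 2·h(i) + 2. The first term is divisible by 2 by the inductive hypothesis, and 2 is divisible by 2. Hence 2 | h(i+1).
Hence, by induction on t, the claim holds for every t ≥ 0.
Therefore the largest such d is 2.

d = 2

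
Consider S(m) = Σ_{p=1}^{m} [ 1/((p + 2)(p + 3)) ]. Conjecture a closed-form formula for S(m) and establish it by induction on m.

S(m) = m/(3(m + 3))

We claim S(m) = m/(3(m + 3)) for all m ≥ 1.
Base step (m = 1): S(1) = 1/12, and the closed form gives 1/12. They agree.
Suppose the result is true for m = p, so S(p) = p/(3(p + 3)).
Then S(p+1) = S(p) + (1/((p + 3)(p + 4))) = (p/(3(p + 3))) + (1/((p + 3)(p + 4))).
Simplifying, S(p+1) = (p + 1)/(3(p + 4)) = (p+1)/(3((p+1) + 3)),
which is the closed form with m = p+1.
Hence, by induction on m, the claim holds for every m ≥ 1.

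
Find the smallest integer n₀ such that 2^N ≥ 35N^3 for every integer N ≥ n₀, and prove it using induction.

n₀ = 18

At N = 17: 131072 < 171955, so the inequality fails and n₀ ≥ 18. We prove 2^N ≥ 35N^3 for all N ≥ 18.
Base step (N = 18): 2^N = 262144 and 35N^3 = 204120, so 262144 ≥ 204120.
Inductive step: suppose the statement holds for some i ≥ 18, so 2^i ≥ 35i^3.
Then 2^(i + 1) = 2·(2^i) ≥ 2·(35i^3).
Also, for i ≥ 18 we have 2·(35i^3) ≥ 35(i+1)^3, since 2 ≥ (1 + 1/i)^3 for all i ≥ 18.
Combining, 2^(i + 1) ≥ 35(i+1)^3.
By induction, the statement is established for all N ≥ 18.
Hence the smallest such n₀ is 18.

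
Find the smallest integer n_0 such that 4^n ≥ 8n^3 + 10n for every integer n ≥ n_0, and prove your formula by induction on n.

At n = 5: 1024 < 1050, so the inequality fails and n_0 ≥ 6. We prove 4^n ≥ 8n^3 + 10n for all n ≥ 6.
For the base case n = 6: 4^n = 4096 and 8n^3 + 10n = 1788, so 4096 ≥ 1788.
For the inductive step, assume it holds for an arbitrary r ≥ 6, so 4^r ≥ 8r^3 + 10r.
Then 4^(r + 1) = 4·(4^r) ≥ 4·(8r^3 + 10r).
Also, for r ≥ 6 we have 4·(8r^3 + 10r) ≥ 8(r+1)^3 + 10(r+1), since 4·(8r^3 + 10r) − (8(r+1)^3 + 10(r+1)) = 24r^3 - 24r^2 + 6r - 18, which is nonnegative for all r ≥ 6.
Combining, 4^(r + 1) ≥ 8(r+1)^3 + 10(r+1).
This completes the induction.
Hence the smallest such n_0 is 6.

n_0 = 6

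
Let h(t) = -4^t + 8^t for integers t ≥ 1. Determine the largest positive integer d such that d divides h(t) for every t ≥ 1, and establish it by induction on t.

d = 4

Computing the first values: h(1) = 4 and h(2) = 48; gcd(4, 48) = 4, so d ≤ 4.
We prove 4 | -4^t + 8^t for all t ≥ 1 by induction on t.
When t = 1: h(1) = 4 = 4·(1), so 4 | h(1).
Inductive step: assume the claim holds for t = p, i.e. 4 | h(p). Then
8^{p+1} − 4^{p+1} = 8·8^p − 4·4^p = 8·(8^p − 4^p) + (4)·4^p. The first term is divisible by 4 by the inductive hypothesis, and the second term (4)·4^p is divisible by 4 since 4 | 4. Hence 4 | h(p+1).
By induction, the statement is established for all t ≥ 1.
Therefore the largest such d is 4.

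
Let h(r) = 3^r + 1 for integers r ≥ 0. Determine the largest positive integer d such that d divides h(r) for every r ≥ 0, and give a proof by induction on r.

d = 2

Computing the first values: h(0) = 2 and h(1) = 4; gcd(2, 4) = 2, so d ≤ 2.
We prove 2 | 3^r + 1 for all r ≥ 0 by induction on r.
Base step (r = 0): h(0) = 2 = 2·(1), so 2 | h(0).
For the inductive step, assume it holds for an arbitrary j ≥ 0, i.e. 2 | h(j). Then
h(j+1) = 3^(j+1) + 1 = 3·(3^j + 1) - 2 = 3·h(j) - 2. The first term is divisible by 2 by the inductive hypothesis, and -2 is divisible by 2. Hence 2 | h(j+1).
Hence, by induction on r, the claim holds for every r ≥ 0.
Therefore the largest such d is 2.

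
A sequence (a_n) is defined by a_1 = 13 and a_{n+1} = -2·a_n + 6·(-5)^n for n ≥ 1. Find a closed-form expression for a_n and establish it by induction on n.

a_n = 3(-2)^(n - 1) - 2(-5)^n

Computing the first terms: a_1 = 13, a_2 = -56, a_3 = 262. This suggests a_n = 3(-2)^(n - 1) - 2(-5)^n.
When n = 1: the formula gives 13 = 13 = a_1.
Suppose the result is true for n = p, so a_p = 3(-2)^(p - 1) - 2(-5)^p.
Then a_{p+1} = -2·a_p + 6·(-5)^p = -2·(3(-2)^(p - 1) - 2(-5)^p) + 6·(-5)^p = 3(-2)^p - 2(-5)^(p + 1) = 3(-2)^((p+1) - 1) - 2(-5)^(p+1),
which is the claimed formula at n = p+1.
By induction, the statement is established for all n ≥ 1.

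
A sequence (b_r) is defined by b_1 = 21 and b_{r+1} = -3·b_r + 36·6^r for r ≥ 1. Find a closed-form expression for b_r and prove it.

b_r = (-3)^r + 4·6^r

Computing the first terms: b_1 = 21, b_2 = 153, b_3 = 837. This suggests b_r = (-3)^r + 4·6^r.
Base case (r = 1): the formula gives 21 = 21 = b_1.
Inductive step: suppose the statement holds for some m ≥ 1, so b_m = (-3)^m + 4·6^m.
Then b_{m+1} = -3·b_m + 36·6^m = -3·((-3)^m + 4·6^m) + 36·6^m = (-3)^(m + 1) + 4·6^(m + 1),
which is the claimed formula at r = m+1.
Hence, by induction on r, the claim holds for every r ≥ 1.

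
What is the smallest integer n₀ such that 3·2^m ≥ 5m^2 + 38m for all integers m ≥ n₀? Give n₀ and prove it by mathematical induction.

At m = 7: 384 < 511, so the inequality fails and n₀ ≥ 8. We prove 3·2^m ≥ 5m^2 + 38m for all m ≥ 8.
Base case (m = 8): 3·2^m = 768 and 5m^2 + 38m = 624, so 768 ≥ 624.
Inductive step: assume the claim holds for m = j, so 3·2^j ≥ 5j^2 + 38j.
Then 3·2^(j + 1) = 2·(3·2^j) ≥ 2·(5j^2 + 38j).
Also, for j ≥ 8 we have 2·(5j^2 + 38j) ≥ 5(j+1)^2 + 38(j+1), since 2·(5j^2 + 38j) − (5(j+1)^2 + 38(j+1)) = 5j^2 + 28j - 43, which is nonnegative for all j ≥ 8.
Combining, 3·2^(j + 1) ≥ 5(j+1)^2 + 38(j+1).
By induction, the statement is established for all m ≥ 8.
Hence the smallest such n₀ is 8.

n₀ = 8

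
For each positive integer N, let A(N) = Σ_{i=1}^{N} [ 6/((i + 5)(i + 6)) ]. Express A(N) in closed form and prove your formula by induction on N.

We claim A(N) = N/(N + 6) for all N ≥ 1.
When N = 1: A(1) = 1/7, and the closed form gives 1/7. They agree.
Inductive step: assume the claim holds for N = i, so A(i) = i/(i + 6).
Then A(i+1) = A(i) + (6/((i + 6)(i + 7))) = (i/(i + 6)) + (6/((i + 6)(i + 7))).
Simplifying, A(i+1) = (i + 1)/(i + 7) = (i+1)/((i+1) + 6),
which is the closed form with N = i+1.
This completes the induction.

A(N) = N/(N + 6)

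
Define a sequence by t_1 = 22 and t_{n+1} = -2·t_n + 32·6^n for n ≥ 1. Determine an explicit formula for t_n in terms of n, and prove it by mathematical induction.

Computing the first terms: t_1 = 22, t_2 = 148, t_3 = 856. This suggests t_n = (-2)^n + 4·6^n.
For the base case n = 1: the formula gives 22 = 22 = t_1.
For the inductive step, assume it holds for an arbitrary k ≥ 1, so t_k = (-2)^k + 4·6^k.
Then t_{k+1} = -2·t_k + 32·6^k = -2·((-2)^k + 4·6^k) + 32·6^k = (-2)^(k + 1) + 4·6^(k + 1),
which is the claimed formula at n = k+1.
Hence, by induction on n, the claim holds for every n ≥ 1.

t_n = (-2)^n + 4·6^n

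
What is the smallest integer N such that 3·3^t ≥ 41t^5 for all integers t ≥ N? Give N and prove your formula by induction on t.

N = 15

At t = 14: 14348907 < 22050784, so the inequality fails and N ≥ 15. We prove 3·3^t ≥ 41t^5 for all t ≥ 15.
Base case (t = 15): 3·3^t = 43046721 and 41t^5 = 31134375, so 43046721 ≥ 31134375.
Suppose the result is true for t = r, so 3·3^r ≥ 41r^5.
Then 3·3^(r + 1) = 3·(3·3^r) ≥ 3·(41r^5).
Also, for r ≥ 15 we have 3·(41r^5) ≥ 41(r+1)^5, since 3 ≥ (1 + 1/r)^5 for all r ≥ 15.
Combining, 3·3^(r + 1) ≥ 41(r+1)^5.
By the principle of mathematical induction, the result holds for all t ≥ 15.
Hence the smallest such N is 15.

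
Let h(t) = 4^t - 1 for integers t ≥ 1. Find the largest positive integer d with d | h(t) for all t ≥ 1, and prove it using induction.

d = 3

Computing the first values: h(1) = 3 and h(2) = 15; gcd(3, 15) = 3, so d ≤ 3.
We prove 3 | 4^t - 1 for all t ≥ 1 by induction on t.
When t = 1: h(1) = 3 = 3·(1), so 3 | h(1).
Inductive step: assume the claim holds for t = j, i.e. 3 | h(j). Then
4^{j+1} − 1^{j+1} = 4·4^j − 1·1^j = 4·(4^j − 1^j) + (3)·1^j. The first term is divisible by 3 by the inductive hypothesis, and the second term (3)·1^j is divisible by 3 since 3 | 3. Hence 3 | h(j+1).
Hence, by induction on t, the claim holds for every t ≥ 1.
Therefore the largest such d is 3.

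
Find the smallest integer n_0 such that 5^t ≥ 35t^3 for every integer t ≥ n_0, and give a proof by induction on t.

At t = 5: 3125 < 4375, so the inequality fails and n_0 ≥ 6. We prove 5^t ≥ 35t^3 for all t ≥ 6.
Base case (t = 6): 5^t = 15625 and 35t^3 = 7560, so 15625 ≥ 7560.
For the inductive step, assume it holds for an arbitrary i ≥ 6, so 5^i ≥ 35i^3.
Then 5^(i + 1) = 5·(5^i) ≥ 5·(35i^3).
Also, for i ≥ 6 we have 5·(35i^3) ≥ 35(i+1)^3, since 5 ≥ (1 + 1/i)^3 for all i ≥ 6.
Combining, 5^(i + 1) ≥ 35(i+1)^3.
By induction, the statement is established for all t ≥ 6.
Hence the smallest such n_0 is 6.

n_0 = 6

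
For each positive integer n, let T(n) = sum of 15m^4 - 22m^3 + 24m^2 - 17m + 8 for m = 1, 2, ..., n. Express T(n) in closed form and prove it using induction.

We claim T(n) = n(3n^4 + 2n^3 + 2n^2 - 2n + 3) for all n ≥ 1.
For the base case n = 1: T(1) = 8, and the closed form gives 8. They agree.
Inductive step: assume the claim holds for n = m, so T(m) = m(3m^4 + 2m^3 + 2m^2 - 2m + 3).
Then T(m+1) = T(m) + (15m^4 + 38m^3 + 48m^2 + 25m + 8) = (m(3m^4 + 2m^3 + 2m^2 - 2m + 3)) + (15m^4 + 38m^3 + 48m^2 + 25m + 8).
Simplifying, T(m+1) = (m + 1)(3m^4 + 14m^3 + 26m^2 + 20m + 8) = (m+1)(3(m+1)^4 + 2(m+1)^3 + 2(m+1)^2 - 2(m+1) + 3),
which is the closed form with n = m+1.
By induction, the statement is established for all n ≥ 1.

T(n) = n(3n^4 + 2n^3 + 2n^2 - 2n + 3)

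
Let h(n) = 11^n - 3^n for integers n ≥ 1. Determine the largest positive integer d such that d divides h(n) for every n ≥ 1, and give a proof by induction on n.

d = 8

Computing the first values: h(1) = 8 and h(2) = 112; gcd(8, 112) = 8, so d ≤ 8.
We prove 8 | 11^n - 3^n for all n ≥ 1 by induction on n.
Base case (n = 1): h(1) = 8 = 8·(1), so 8 | h(1).
Inductive step: assume the claim holds for n = r, i.e. 8 | h(r). Then
11^{r+1} − 3^{r+1} = 11·11^r − 3·3^r = 11·(11^r − 3^r) + (8)·3^r. The first term is divisible by 8 by the inductive hypothesis, and the second term (8)·3^r is divisible by 8 since 8 | 8. Hence 8 | h(r+1).
By induction, the statement is established for all n ≥ 1.
Therefore the largest such d is 8.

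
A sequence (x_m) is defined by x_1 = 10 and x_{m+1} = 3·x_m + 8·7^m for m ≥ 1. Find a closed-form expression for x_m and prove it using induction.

Computing the first terms: x_1 = 10, x_2 = 86, x_3 = 650. This suggests x_m = -4·3^(m - 1) + 2·7^m.
Base case (m = 1): the formula gives 10 = 10 = x_1.
Suppose the result is true for m = k, so x_k = -4·3^(k - 1) + 2·7^k.
Then x_{k+1} = 3·x_k + 8·7^k = 3·(-4·3^(k - 1) + 2·7^k) + 8·7^k = -4·3^k + 2·7^(k + 1) = -4·3^((k+1) - 1) + 2·7^(k+1),
which is the claimed formula at m = k+1.
By the principle of mathematical induction, the result holds for all m ≥ 1.

x_m = -4·3^(m - 1) + 2·7^m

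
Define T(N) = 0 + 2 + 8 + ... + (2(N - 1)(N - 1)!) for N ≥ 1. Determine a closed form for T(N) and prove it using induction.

We claim T(N) = 2N! - 2 for all N ≥ 1.
For the base case N = 1: T(1) = 0, and the closed form gives 0. They agree.
Inductive step: assume the claim holds for N = p, so T(p) = 2p! - 2.
Then T(p+1) = T(p) + (2p·p!) = (2p! - 2) + (2p·p!).
Simplifying, T(p+1) = 2(p+1)! - 2,
which is the closed form with N = p+1.
By induction, the statement is established for all N ≥ 1.

T(N) = 2N! - 2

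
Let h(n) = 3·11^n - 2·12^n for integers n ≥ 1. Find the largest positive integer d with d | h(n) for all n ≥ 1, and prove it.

d = 3

Computing the first values: h(1) = 9 and h(2) = 75; gcd(9, 75) = 3, so d ≤ 3.
We prove 3 | 3·11^n - 2·12^n for all n ≥ 1 by induction on n.
When n = 1: h(1) = 9 = 3·(3), so 3 | h(1).
Suppose the result is true for n = k, i.e. 3 | h(k). Then
h(k+1) − 12·h(k) = (3·11^(k+1) - 2·12^(k+1)) − 12·(3·11^k - 2·12^k) = (3)·11^k·(11 − 12) = (-3)·11^k. Since 3 | h(k) by the inductive hypothesis, 3 | 12·h(k); and 3 | -3 since -3 = 3·-1. Therefore 3 | h(k+1).
Hence, by induction on n, the claim holds for every n ≥ 1.
Therefore the largest such d is 3.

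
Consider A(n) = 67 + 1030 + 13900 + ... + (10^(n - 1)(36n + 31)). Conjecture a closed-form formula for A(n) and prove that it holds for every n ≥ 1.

A(n) = 10^n(4n + 3) - 3

We claim A(n) = 10^n(4n + 3) - 3 for all n ≥ 1.
Base case (n = 1): A(1) = 67, and the closed form gives 67. They agree.
Inductive step: suppose the statement holds for some j ≥ 1, so A(j) = 10^j(4j + 3) - 3.
Then A(j+1) = A(j) + (10^j(36j + 67)) = (10^j(4j + 3) - 3) + (10^j(36j + 67)).
Simplifying, A(j+1) = 40·10^j·j + 70·10^j - 3 = 10^(j+1)(4(j+1) + 3) - 3,
which is the closed form with n = j+1.
By the principle of mathematical induction, the result holds for all n ≥ 1.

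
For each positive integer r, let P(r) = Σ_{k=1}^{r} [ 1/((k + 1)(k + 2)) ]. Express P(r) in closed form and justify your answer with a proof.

P(r) = r/(2(r + 2))

We claim P(r) = r/(2(r + 2)) for all r ≥ 1.
Base step (r = 1): P(1) = 1/6, and the closed form gives 1/6. They agree.
Inductive step: suppose the statement holds for some k ≥ 1, so P(k) = k/(2(k + 2)).
Then P(k+1) = P(k) + (1/((k + 2)(k + 3))) = (k/(2(k + 2))) + (1/((k + 2)(k + 3))).
Simplifying, P(k+1) = (k + 1)/(2(k + 3)) = (k+1)/(2((k+1) + 2)),
which is the closed form with r = k+1.
Hence, by induction on r, the claim holds for every r ≥ 1.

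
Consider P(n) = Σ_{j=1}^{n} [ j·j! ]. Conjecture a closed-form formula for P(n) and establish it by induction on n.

We claim P(n) = (n + 1)! - 1 for all n ≥ 1.
When n = 1: P(1) = 1, and the closed form gives 1. They agree.
Suppose the result is true for n = j, so P(j) = (j + 1)! - 1.
Then P(j+1) = P(j) + ((j + 1)(j + 1)!) = ((j + 1)! - 1) + ((j + 1)(j + 1)!).
Simplifying, P(j+1) = ((j+1) + 1)! - 1,
which is the closed form with n = j+1.
Hence, by induction on n, the claim holds for every n ≥ 1.

P(n) = (n + 1)! - 1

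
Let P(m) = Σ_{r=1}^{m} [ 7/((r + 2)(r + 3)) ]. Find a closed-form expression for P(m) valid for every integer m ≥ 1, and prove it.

P(m) = 7m/(3(m + 3))

We claim P(m) = 7m/(3(m + 3)) for all m ≥ 1.
Base step (m = 1): P(1) = 7/12, and the closed form gives 7/12. They agree.
For the inductive step, assume it holds for an arbitrary r ≥ 1, so P(r) = 7r/(3(r + 3)).
Then P(r+1) = P(r) + (7/((r + 3)(r + 4))) = (7r/(3(r + 3))) + (7/((r + 3)(r + 4))).
Simplifying, P(r+1) = 7(r + 1)/(3(r + 4)) = 7(r+1)/(3((r+1) + 3)),
which is the closed form with m = r+1.
This completes the induction.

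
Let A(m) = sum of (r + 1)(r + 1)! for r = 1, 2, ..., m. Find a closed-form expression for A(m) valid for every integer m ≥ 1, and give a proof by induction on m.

A(m) = (m + 2)! - 2

We claim A(m) = (m + 2)! - 2 for all m ≥ 1.
Base case (m = 1): A(1) = 4, and the closed form gives 4. They agree.
Inductive step: assume the claim holds for m = r, so A(r) = (r + 2)! - 2.
Then A(r+1) = A(r) + ((r + 2)(r + 2)!) = ((r + 2)! - 2) + ((r + 2)(r + 2)!).
Simplifying, A(r+1) = ((r+1) + 2)! - 2,
which is the closed form with m = r+1.
This completes the induction.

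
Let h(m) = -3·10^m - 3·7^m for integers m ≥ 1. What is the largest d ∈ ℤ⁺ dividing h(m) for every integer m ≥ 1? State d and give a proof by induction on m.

Computing the first values: h(1) = -51 and h(2) = -447; gcd(-51, -447) = 3, so d ≤ 3.
We prove 3 | -3·10^m - 3·7^m for all m ≥ 1 by induction on m.
Base step (m = 1): h(1) = -51 = 3·(-17), so 3 | h(1).
For the inductive step, assume it holds for an arbitrary r ≥ 1, i.e. 3 | h(r). Then
h(r+1) − 10·h(r) = (-3·10^(r+1) - 3·7^(r+1)) − 10·(-3·10^r - 3·7^r) = (-3)·7^r·(7 − 10) = (9)·7^r. Since 3 | h(r) by the inductive hypothesis, 3 | 10·h(r); and 3 | 9 since 9 = 3·3. Therefore 3 | h(r+1).
By the principle of mathematical induction, the result holds for all m ≥ 1.
Therefore the largest such d is 3.

d = 3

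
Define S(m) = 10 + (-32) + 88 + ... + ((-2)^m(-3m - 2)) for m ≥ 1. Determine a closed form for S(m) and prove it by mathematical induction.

We claim S(m) = -2(-2)^m(m + 1) + 2 for all m ≥ 1.
Base step (m = 1): S(1) = 10, and the closed form gives 10. They agree.
For the inductive step, assume it holds for an arbitrary i ≥ 1, so S(i) = -2(-2)^i(i + 1) + 2.
Then S(i+1) = S(i) + (2(-2)^i(3i + 5)) = (-2(-2)^i(i + 1) + 2) + (2(-2)^i(3i + 5)).
Simplifying, S(i+1) = 4(-2)^i·i + 8(-2)^i + 2 = -2(-2)^(i+1)((i+1) + 1) + 2,
which is the closed form with m = i+1.
By induction, the statement is established for all m ≥ 1.

S(m) = -2(-2)^m(m + 1) + 2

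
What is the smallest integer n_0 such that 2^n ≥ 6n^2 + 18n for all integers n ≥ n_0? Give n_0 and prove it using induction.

n_0 = 10

At n = 9: 512 < 648, so the inequality fails and n_0 ≥ 10. We prove 2^n ≥ 6n^2 + 18n for all n ≥ 10.
Base case (n = 10): 2^n = 1024 and 6n^2 + 18n = 780, so 1024 ≥ 780.
For the inductive step, assume it holds for an arbitrary r ≥ 10, so 2^r ≥ 6r^2 + 18r.
Then 2^(r + 1) = 2·(2^r) ≥ 2·(6r^2 + 18r).
Also, for r ≥ 10 we have 2·(6r^2 + 18r) ≥ 6(r+1)^2 + 18(r+1), since 2·(6r^2 + 18r) − (6(r+1)^2 + 18(r+1)) = 6r^2 + 6r - 24, which is nonnegative for all r ≥ 10.
Combining, 2^(r + 1) ≥ 6(r+1)^2 + 18(r+1).
Hence, by induction on n, the claim holds for every n ≥ 10.
Hence the smallest such n_0 is 10.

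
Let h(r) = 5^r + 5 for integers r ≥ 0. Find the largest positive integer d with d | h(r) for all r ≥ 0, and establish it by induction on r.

d = 2

Computing the first values: h(0) = 6 and h(1) = 10; gcd(6, 10) = 2, so d ≤ 2.
We prove 2 | 5^r + 5 for all r ≥ 0 by induction on r.
Base step (r = 0): h(0) = 6 = 2·(3), so 2 | h(0).
For the inductive step, assume it holds for an arbitrary i ≥ 0, i.e. 2 | h(i). Then
h(i+1) = 5^(i+1) + 5 = 5·(5^i + 5) - 20 = 5·h(i) - 20. The first term is divisible by 2 by the inductive hypothesis, and -20 is divisible by 2. Hence 2 | h(i+1).
By induction, the statement is established for all r ≥ 0.
Therefore the largest such d is 2.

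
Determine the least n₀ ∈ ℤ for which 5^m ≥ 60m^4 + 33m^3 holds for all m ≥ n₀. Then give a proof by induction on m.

n₀ = 8

At m = 7: 78125 < 155379, so the inequality fails and n₀ ≥ 8. We prove 5^m ≥ 60m^4 + 33m^3 for all m ≥ 8.
When m = 8: 5^m = 390625 and 60m^4 + 33m^3 = 262656, so 390625 ≥ 262656.
For the inductive step, assume it holds for an arbitrary j ≥ 8, so 5^j ≥ 60j^4 + 33j^3.
Then 5^(j + 1) = 5·(5^j) ≥ 5·(60j^4 + 33j^3).
Also, for j ≥ 8 we have 5·(60j^4 + 33j^3) ≥ 60(j+1)^4 + 33(j+1)^3, since 5·(60j^4 + 33j^3) − (60(j+1)^4 + 33(j+1)^3) = 240j^4 - 108j^3 - 459j^2 - 339j - 93, which is nonnegative for all j ≥ 8.
Combining, 5^(j + 1) ≥ 60(j+1)^4 + 33(j+1)^3.
By induction, the statement is established for all m ≥ 8.
Hence the smallest such n₀ is 8.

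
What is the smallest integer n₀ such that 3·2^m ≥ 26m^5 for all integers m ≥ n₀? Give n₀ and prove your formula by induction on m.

n₀ = 27

At m = 26: 201326592 < 308915776, so the inequality fails and n₀ ≥ 27. We prove 3·2^m ≥ 26m^5 for all m ≥ 27.
When m = 27: 3·2^m = 402653184 and 26m^5 = 373071582, so 402653184 ≥ 373071582.
Inductive step: assume the claim holds for m = j, so 3·2^j ≥ 26j^5.
Then 3·2^(j + 1) = 2·(3·2^j) ≥ 2·(26j^5).
Also, for j ≥ 27 we have 2·(26j^5) ≥ 26(j+1)^5, since 2 ≥ (1 + 1/j)^5 for all j ≥ 27.
Combining, 3·2^(j + 1) ≥ 26(j+1)^5.
By the principle of mathematical induction, the result holds for all m ≥ 27.
Hence the smallest such n₀ is 27.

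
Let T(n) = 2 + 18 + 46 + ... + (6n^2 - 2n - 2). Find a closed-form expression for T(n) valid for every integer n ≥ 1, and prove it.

T(n) = 2n(n^2 + n - 1)

We claim T(n) = 2n(n^2 + n - 1) for all n ≥ 1.
When n = 1: T(1) = 2, and the closed form gives 2. They agree.
Suppose the result is true for n = j, so T(j) = 2j(j^2 + j - 1).
Then T(j+1) = T(j) + (6j^2 + 10j + 2) = (2j(j^2 + j - 1)) + (6j^2 + 10j + 2).
Simplifying, T(j+1) = 2(j + 1)(j^2 + 3j + 1) = 2(j+1)((j+1)^2 + (j+1) - 1),
which is the closed form with n = j+1.
By induction, the statement is established for all n ≥ 1.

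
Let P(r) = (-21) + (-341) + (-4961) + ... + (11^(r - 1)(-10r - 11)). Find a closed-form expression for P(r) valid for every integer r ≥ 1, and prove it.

P(r) = -11^r(r + 1) + 1

We claim P(r) = -11^r(r + 1) + 1 for all r ≥ 1.
When r = 1: P(1) = -21, and the closed form gives -21. They agree.
Inductive step: assume the claim holds for r = k, so P(k) = -11^k(k + 1) + 1.
Then P(k+1) = P(k) + (11^k(-10k - 21)) = (-11^k(k + 1) + 1) + (11^k(-10k - 21)).
Simplifying, P(k+1) = -11·11^k·k - 22·11^k + 1 = -11^(k+1)((k+1) + 1) + 1,
which is the closed form with r = k+1.
This completes the induction.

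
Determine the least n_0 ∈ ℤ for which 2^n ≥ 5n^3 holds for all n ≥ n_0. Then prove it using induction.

At n = 13: 8192 < 10985, so the inequality fails and n_0 ≥ 14. We prove 2^n ≥ 5n^3 for all n ≥ 14.
Base step (n = 14): 2^n = 16384 and 5n^3 = 13720, so 16384 ≥ 13720.
Inductive step: suppose the statement holds for some k ≥ 14, so 2^k ≥ 5k^3.
Then 2^(k + 1) = 2·(2^k) ≥ 2·(5k^3).
Also, for k ≥ 14 we have 2·(5k^3) ≥ 5(k+1)^3, since 2 ≥ (1 + 1/k)^3 for all k ≥ 14.
Combining, 2^(k + 1) ≥ 5(k+1)^3.
Hence, by induction on n, the claim holds for every n ≥ 14.
Hence the smallest such n_0 is 14.

n_0 = 14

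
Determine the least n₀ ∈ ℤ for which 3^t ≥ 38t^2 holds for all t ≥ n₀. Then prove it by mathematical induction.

At t = 6: 729 < 1368, so the inequality fails and n₀ ≥ 7. We prove 3^t ≥ 38t^2 for all t ≥ 7.
Base step (t = 7): 3^t = 2187 and 38t^2 = 1862, so 2187 ≥ 1862.
For the inductive step, assume it holds for an arbitrary m ≥ 7, so 3^m ≥ 38m^2.
Then 3^(m + 1) = 3·(3^m) ≥ 3·(38m^2).
Also, for m ≥ 7 we have 3·(38m^2) ≥ 38(m+1)^2, since 3 ≥ (1 + 1/m)^2 for all m ≥ 7.
Combining, 3^(m + 1) ≥ 38(m+1)^2.
Hence, by induction on t, the claim holds for every t ≥ 7.
Hence the smallest such n₀ is 7.

n₀ = 7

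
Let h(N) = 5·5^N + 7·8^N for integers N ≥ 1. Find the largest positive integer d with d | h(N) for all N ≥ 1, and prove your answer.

d = 3

Computing the first values: h(1) = 81 and h(2) = 573; gcd(81, 573) = 3, so d ≤ 3.
We prove 3 | 5·5^N + 7·8^N for all N ≥ 1 by induction on N.
When N = 1: h(1) = 81 = 3·(27), so 3 | h(1).
Suppose the result is true for N = i, i.e. 3 | h(i). Then
h(i+1) − 8·h(i) = (5·5^(i+1) + 7·8^(i+1)) − 8·(5·5^i + 7·8^i) = (5)·5^i·(5 − 8) = (-15)·5^i. Since 3 | h(i) by the inductive hypothesis, 3 | 8·h(i); and 3 | -15 since -15 = 3·-5. Therefore 3 | h(i+1).
Hence, by induction on N, the claim holds for every N ≥ 1.
Therefore the largest such d is 3.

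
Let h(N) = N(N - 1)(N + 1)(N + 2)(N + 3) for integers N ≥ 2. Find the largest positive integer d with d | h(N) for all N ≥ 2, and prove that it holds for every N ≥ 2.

Computing the first values: h(2) = 120 and h(3) = 720; gcd(120, 720) = 120, so d ≤ 120.
We prove 120 | N(N - 1)(N + 1)(N + 2)(N + 3) for all N ≥ 2 by induction on N.
When N = 2: h(2) = 120 = 120·(1), so 120 | h(2).
Inductive step: suppose the statement holds for some m ≥ 2, i.e. 120 | h(m). Then
h(m+1) − h(m) = m·(m+1)·(m+2)·(m+3)·(m+4) − (m-1)·m·(m+1)·(m+2)·(m+3) = m·(m+1)·(m+2)·(m+3)·[(m+4) − (m-1)] = 5·m·(m+1)·(m+2)·(m+3). The product of 4 consecutive integers is divisible by (4)! = 24, so h(m+1) − h(m) is divisible by 5·24 = 120. By the inductive hypothesis 120 | h(m), hence 120 | h(m+1).
By induction, the statement is established for all N ≥ 2.
Therefore the largest such d is 120.

d = 120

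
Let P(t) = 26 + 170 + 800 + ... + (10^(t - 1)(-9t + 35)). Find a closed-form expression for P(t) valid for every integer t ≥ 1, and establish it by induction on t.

We claim P(t) = 10^t(-t + 4) - 4 for all t ≥ 1.
When t = 1: P(1) = 26, and the closed form gives 26. They agree.
For the inductive step, assume it holds for an arbitrary p ≥ 1, so P(p) = 10^p(-p + 4) - 4.
Then P(p+1) = P(p) + (10^p(-9p + 26)) = (10^p(-p + 4) - 4) + (10^p(-9p + 26)).
Simplifying, P(p+1) = -10·10^p·p + 30·10^p - 4 = 10^(p+1)(-(p+1) + 4) - 4,
which is the closed form with t = p+1.
By induction, the statement is established for all t ≥ 1.

P(t) = 10^t(-t + 4) - 4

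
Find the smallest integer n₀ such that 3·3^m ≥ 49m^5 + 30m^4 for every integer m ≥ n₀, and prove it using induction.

n₀ = 15

At m = 14: 14348907 < 27505856, so the inequality fails and n₀ ≥ 15. We prove 3·3^m ≥ 49m^5 + 30m^4 for all m ≥ 15.
For the base case m = 15: 3·3^m = 43046721 and 49m^5 + 30m^4 = 38728125, so 43046721 ≥ 38728125.
Suppose the result is true for m = k, so 3·3^k ≥ 49k^5 + 30k^4.
Then 3·3^(k + 1) = 3·(3·3^k) ≥ 3·(49k^5 + 30k^4).
Also, for k ≥ 15 we have 3·(49k^5 + 30k^4) ≥ 49(k+1)^5 + 30(k+1)^4, since 3·(49k^5 + 30k^4) − (49(k+1)^5 + 30(k+1)^4) = 98k^5 - 185k^4 - 610k^3 - 670k^2 - 365k - 79, which is nonnegative for all k ≥ 15.
Combining, 3·3^(k + 1) ≥ 49(k+1)^5 + 30(k+1)^4.
By the principle of mathematical induction, the result holds for all m ≥ 15.
Hence the smallest such n₀ is 15.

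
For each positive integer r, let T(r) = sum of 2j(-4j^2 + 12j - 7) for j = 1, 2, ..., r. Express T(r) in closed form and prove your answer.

We claim T(r) = -r(r + 1)(2r^2 - 6r + 3) for all r ≥ 1.
For the base case r = 1: T(1) = 2, and the closed form gives 2. They agree.
For the inductive step, assume it holds for an arbitrary j ≥ 1, so T(j) = j(-2j^3 + 4j^2 + 3j - 3).
Then T(j+1) = T(j) + (-8j^3 + 10j + 2) = (j(-2j^3 + 4j^2 + 3j - 3)) + (-8j^3 + 10j + 2).
Simplifying, T(j+1) = -(j + 1)(j + 2)(2j^2 - 2j - 1) = -(j+1)((j+1) + 1)(2(j+1)^2 - 6(j+1) + 3),
which is the closed form with r = j+1.
This completes the induction.

T(r) = -r(r + 1)(2r^2 - 6r + 3)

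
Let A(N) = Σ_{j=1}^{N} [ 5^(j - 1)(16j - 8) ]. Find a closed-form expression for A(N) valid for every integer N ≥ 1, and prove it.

We claim A(N) = 5^N(4N - 3) + 3 for all N ≥ 1.
For the base case N = 1: A(1) = 8, and the closed form gives 8. They agree.
For the inductive step, assume it holds for an arbitrary j ≥ 1, so A(j) = 5^j(4j - 3) + 3.
Then A(j+1) = A(j) + (5^j(16j + 8)) = (5^j(4j - 3) + 3) + (5^j(16j + 8)).
Simplifying, A(j+1) = 20·5^j·j + 5·5^j + 3 = 5^(j+1)(4(j+1) - 3) + 3,
which is the closed form with N = j+1.
Hence, by induction on N, the claim holds for every N ≥ 1.

A(N) = 5^N(4N - 3) + 3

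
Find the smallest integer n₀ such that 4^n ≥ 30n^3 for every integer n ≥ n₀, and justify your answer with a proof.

At n = 6: 4096 < 6480, so the inequality fails and n₀ ≥ 7. We prove 4^n ≥ 30n^3 for all n ≥ 7.
For the base case n = 7: 4^n = 16384 and 30n^3 = 10290, so 16384 ≥ 10290.
For the inductive step, assume it holds for an arbitrary p ≥ 7, so 4^p ≥ 30p^3.
Then 4^(p + 1) = 4·(4^p) ≥ 4·(30p^3).
Also, for p ≥ 7 we have 4·(30p^3) ≥ 30(p+1)^3, since 4 ≥ (1 + 1/p)^3 for all p ≥ 7.
Combining, 4^(p + 1) ≥ 30(p+1)^3.
By the principle of mathematical induction, the result holds for all n ≥ 7.
Hence the smallest such n₀ is 7.

n₀ = 7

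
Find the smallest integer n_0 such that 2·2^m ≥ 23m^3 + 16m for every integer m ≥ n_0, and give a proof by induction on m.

At m = 15: 65536 < 77865, so the inequality fails and n_0 ≥ 16. We prove 2·2^m ≥ 23m^3 + 16m for all m ≥ 16.
When m = 16: 2·2^m = 131072 and 23m^3 + 16m = 94464, so 131072 ≥ 94464.
Inductive step: assume the claim holds for m = r, so 2·2^r ≥ 23r^3 + 16r.
Then 2·2^(r + 1) = 2·(2·2^r) ≥ 2·(23r^3 + 16r).
Also, for r ≥ 16 we have 2·(23r^3 + 16r) ≥ 23(r+1)^3 + 16(r+1), since 2·(23r^3 + 16r) − (23(r+1)^3 + 16(r+1)) = 23r^3 - 69r^2 - 53r - 39, which is nonnegative for all r ≥ 16.
Combining, 2·2^(r + 1) ≥ 23(r+1)^3 + 16(r+1).
By induction, the statement is established for all m ≥ 16.
Hence the smallest such n_0 is 16.

n_0 = 16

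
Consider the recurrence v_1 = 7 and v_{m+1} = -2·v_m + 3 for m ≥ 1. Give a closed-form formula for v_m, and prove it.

Computing the first terms: v_1 = 7, v_2 = -11, v_3 = 25. This suggests v_m = -3(-2)^m + 1.
For the base case m = 1: the formula gives 7 = 7 = v_1.
Suppose the result is true for m = k, so v_k = -3(-2)^k + 1.
Then v_{k+1} = -2·v_k + 3 = -2·(-3(-2)^k + 1) + 3 = -3(-2)^(k + 1) + 1,
which is the claimed formula at m = k+1.
By the principle of mathematical induction, the result holds for all m ≥ 1.

v_m = -3(-2)^m + 1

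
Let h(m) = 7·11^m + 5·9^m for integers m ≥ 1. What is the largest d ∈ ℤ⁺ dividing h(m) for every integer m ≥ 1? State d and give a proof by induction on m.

d = 2

Computing the first values: h(1) = 122 and h(2) = 1252; gcd(122, 1252) = 2, so d ≤ 2.
We prove 2 | 7·11^m + 5·9^m for all m ≥ 1 by induction on m.
Base case (m = 1): h(1) = 122 = 2·(61), so 2 | h(1).
Inductive step: assume the claim holds for m = i, i.e. 2 | h(i). Then
h(i+1) − 11·h(i) = (7·11^(i+1) + 5·9^(i+1)) − 11·(7·11^i + 5·9^i) = (5)·9^i·(9 − 11) = (-10)·9^i. Since 2 | h(i) by the inductive hypothesis, 2 | 11·h(i); and 2 | -10 since -10 = 2·-5. Therefore 2 | h(i+1).
By the principle of mathematical induction, the result holds for all m ≥ 1.
Therefore the largest such d is 2.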